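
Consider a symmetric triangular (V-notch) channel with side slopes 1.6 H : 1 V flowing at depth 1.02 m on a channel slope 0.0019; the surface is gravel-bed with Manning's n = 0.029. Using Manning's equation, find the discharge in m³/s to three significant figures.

A = z·y² = 1.6×1.02² = 1.665 m²
P = 2y√(1+z²) = 2×1.02×√(1+1.6²) = 3.849 m
R = A/P = 1.665/3.849 = 0.4325 m
Q = (1/n)·A·R^(2/3)·S^(1/2) = (1/0.029) × 1.665 × 0.4325^(2/3) × 0.0019^(1/2) = 1.431 m³/s

1.43 m³/s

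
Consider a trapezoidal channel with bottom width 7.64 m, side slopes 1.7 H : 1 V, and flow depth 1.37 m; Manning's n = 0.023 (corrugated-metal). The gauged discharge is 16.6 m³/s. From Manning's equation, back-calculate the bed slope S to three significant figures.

A = (b + z·y)·y = (7.64 + 1.7×1.37)×1.37 = 13.66 m²
P = b + 2y√(1+z²) = 7.64 + 2×1.37×√(1+1.7²) = 13.04 m
R = A/P = 13.66/13.04 = 1.047 m
S = (Q·n / (1·A·R^(2/3)))² = (16.6×0.023 / (1×13.66×1.031))² = 0.0007351

0.000735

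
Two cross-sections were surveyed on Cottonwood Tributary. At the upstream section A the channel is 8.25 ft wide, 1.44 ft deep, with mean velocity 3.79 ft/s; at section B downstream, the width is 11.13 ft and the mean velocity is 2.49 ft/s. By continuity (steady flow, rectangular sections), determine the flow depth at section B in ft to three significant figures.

Q = A₁V₁ = (8.25×1.44) × 3.79 = 45.03 ft³/s
d₂ = Q/(b₂ V₂) = 45.03/(11.13×2.49) = 1.625 ft

1.62 ft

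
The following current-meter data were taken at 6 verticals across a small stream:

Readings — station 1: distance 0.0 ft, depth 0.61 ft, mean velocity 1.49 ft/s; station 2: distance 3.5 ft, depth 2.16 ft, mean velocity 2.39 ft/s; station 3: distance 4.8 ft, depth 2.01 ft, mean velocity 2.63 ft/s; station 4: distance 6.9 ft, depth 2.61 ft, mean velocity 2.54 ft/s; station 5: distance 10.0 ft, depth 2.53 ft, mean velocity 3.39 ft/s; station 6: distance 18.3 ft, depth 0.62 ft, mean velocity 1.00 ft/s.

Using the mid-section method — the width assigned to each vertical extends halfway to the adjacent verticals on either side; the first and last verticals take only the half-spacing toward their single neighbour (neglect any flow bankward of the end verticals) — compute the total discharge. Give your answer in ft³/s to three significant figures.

91.7 ft³/s

w_1 = (3.5 − 0.0)/2 = 1.75 ft; q_1 = 1.49 × 0.61 × 1.75 = 1.591 ft³/s
w_2 = (4.8 − 0.0)/2 = 2.4 ft; q_2 = 2.39 × 2.16 × 2.4 = 12.39 ft³/s
w_3 = (6.9 − 3.5)/2 = 1.7 ft; q_3 = 2.63 × 2.01 × 1.7 = 8.987 ft³/s
w_4 = (10.0 − 4.8)/2 = 2.6 ft; q_4 = 2.54 × 2.61 × 2.6 = 17.24 ft³/s
w_5 = (18.3 − 6.9)/2 = 5.7 ft; q_5 = 3.39 × 2.53 × 5.7 = 48.89 ft³/s
w_6 = (18.3 − 10.0)/2 = 4.15 ft; q_6 = 1.00 × 0.62 × 4.15 = 2.573 ft³/s
Q = Σ qᵢ = 91.66 ft³/s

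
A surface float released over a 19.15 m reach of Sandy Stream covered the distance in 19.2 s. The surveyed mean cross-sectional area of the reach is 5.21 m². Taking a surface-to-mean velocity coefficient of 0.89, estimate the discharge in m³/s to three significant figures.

v_surface = L / t̄ = 19.15 / 19.2 = 0.9974 m/s
v_mean = 0.89 × 0.9974 = 0.8877 m/s
Q = A × v_mean = 5.21 × 0.8877 = 4.625 m³/s

4.62 m³/s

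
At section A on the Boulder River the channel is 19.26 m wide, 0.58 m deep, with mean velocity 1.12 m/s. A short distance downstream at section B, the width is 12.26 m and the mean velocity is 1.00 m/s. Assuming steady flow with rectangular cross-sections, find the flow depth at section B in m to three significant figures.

1.02 m

Q = A₁V₁ = (19.26×0.58) × 1.12 = 12.51 m³/s
d₂ = Q/(b₂ V₂) = 12.51/(12.26×1.00) = 1.020 m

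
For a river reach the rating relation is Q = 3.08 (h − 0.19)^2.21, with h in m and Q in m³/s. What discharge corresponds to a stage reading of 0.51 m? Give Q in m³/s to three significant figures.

0.248 m³/s

Q = 3.08 × (0.51 − 0.19)^2.21 = 3.08 × 0.32^2.21 = 0.2483 m³/s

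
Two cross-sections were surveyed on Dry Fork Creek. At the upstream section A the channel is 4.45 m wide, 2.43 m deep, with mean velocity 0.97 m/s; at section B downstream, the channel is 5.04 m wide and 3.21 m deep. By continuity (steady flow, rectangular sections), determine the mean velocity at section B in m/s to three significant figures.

Q = A₁V₁ = (4.45×2.43) × 0.97 = 10.49 m³/s
A₂ = 5.04 × 3.21 = 16.18 m²
V₂ = Q/A₂ = 10.49/16.18 = 0.6483 m/s

0.648 m/s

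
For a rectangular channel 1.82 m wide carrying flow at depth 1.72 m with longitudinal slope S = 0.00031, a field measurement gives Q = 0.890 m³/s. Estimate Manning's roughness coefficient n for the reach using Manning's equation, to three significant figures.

0.0438

A = b·y = 1.82 × 1.72 = 3.130 m²
P = b + 2y = 1.82 + 2×1.72 = 5.260 m
R = A/P = 3.130/5.260 = 0.5951 m
n = (1/Q)·A·R^(2/3)·S^(1/2) = (1/0.890) × 3.130 × 0.7075 × 0.01761 = 0.04382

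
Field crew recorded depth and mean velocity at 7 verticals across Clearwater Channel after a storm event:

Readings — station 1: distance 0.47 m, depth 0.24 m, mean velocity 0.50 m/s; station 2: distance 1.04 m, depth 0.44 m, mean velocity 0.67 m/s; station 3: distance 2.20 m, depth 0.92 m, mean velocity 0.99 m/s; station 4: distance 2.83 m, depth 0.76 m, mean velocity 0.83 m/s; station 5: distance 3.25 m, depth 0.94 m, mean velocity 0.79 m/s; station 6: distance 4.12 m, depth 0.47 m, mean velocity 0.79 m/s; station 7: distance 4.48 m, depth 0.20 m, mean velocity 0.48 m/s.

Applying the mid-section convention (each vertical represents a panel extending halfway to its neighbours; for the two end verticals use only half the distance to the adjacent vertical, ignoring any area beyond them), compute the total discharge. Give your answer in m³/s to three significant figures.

2.16 m³/s

w_1 = (1.04 − 0.47)/2 = 0.285 m; q_1 = 0.50 × 0.24 × 0.285 = 0.03420 m³/s
w_2 = (2.20 − 0.47)/2 = 0.865 m; q_2 = 0.67 × 0.44 × 0.865 = 0.2550 m³/s
w_3 = (2.83 − 1.04)/2 = 0.895 m; q_3 = 0.99 × 0.92 × 0.895 = 0.8152 m³/s
w_4 = (3.25 − 2.20)/2 = 0.525 m; q_4 = 0.83 × 0.76 × 0.525 = 0.3312 m³/s
w_5 = (4.12 − 2.83)/2 = 0.645 m; q_5 = 0.79 × 0.94 × 0.645 = 0.4790 m³/s
w_6 = (4.48 − 3.25)/2 = 0.615 m; q_6 = 0.79 × 0.47 × 0.615 = 0.2283 m³/s
w_7 = (4.48 − 4.12)/2 = 0.18 m; q_7 = 0.48 × 0.20 × 0.18 = 0.01728 m³/s
Q = Σ qᵢ = 2.160 m³/s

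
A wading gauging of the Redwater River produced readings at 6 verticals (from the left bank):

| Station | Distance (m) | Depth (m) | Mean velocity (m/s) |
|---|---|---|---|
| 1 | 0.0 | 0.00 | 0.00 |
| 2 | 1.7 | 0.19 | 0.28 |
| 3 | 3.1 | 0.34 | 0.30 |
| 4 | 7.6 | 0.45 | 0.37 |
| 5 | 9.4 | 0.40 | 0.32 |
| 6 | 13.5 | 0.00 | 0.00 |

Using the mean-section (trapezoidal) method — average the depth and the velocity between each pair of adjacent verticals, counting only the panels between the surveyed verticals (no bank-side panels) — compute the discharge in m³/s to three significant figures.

1.12 m³/s

Panel 1-2: Δb = 1.7 m, d̄ = (0.00+0.19)/2 = 0.095, v̄ = (0.00+0.28)/2 = 0.14 → q = 1.7×0.095×0.14 = 0.02261 m³/s
Panel 2-3: Δb = 1.4 m, d̄ = (0.19+0.34)/2 = 0.265, v̄ = (0.28+0.30)/2 = 0.29 → q = 1.4×0.265×0.29 = 0.1076 m³/s
Panel 3-4: Δb = 4.5 m, d̄ = (0.34+0.45)/2 = 0.395, v̄ = (0.30+0.37)/2 = 0.335 → q = 4.5×0.395×0.335 = 0.5955 m³/s
Panel 4-5: Δb = 1.8 m, d̄ = (0.45+0.40)/2 = 0.425, v̄ = (0.37+0.32)/2 = 0.345 → q = 1.8×0.425×0.345 = 0.2639 m³/s
Panel 5-6: Δb = 4.1 m, d̄ = (0.40+0.00)/2 = 0.2, v̄ = (0.32+0.00)/2 = 0.16 → q = 4.1×0.2×0.16 = 0.1312 m³/s
Q = Σ q = 1.121 m³/s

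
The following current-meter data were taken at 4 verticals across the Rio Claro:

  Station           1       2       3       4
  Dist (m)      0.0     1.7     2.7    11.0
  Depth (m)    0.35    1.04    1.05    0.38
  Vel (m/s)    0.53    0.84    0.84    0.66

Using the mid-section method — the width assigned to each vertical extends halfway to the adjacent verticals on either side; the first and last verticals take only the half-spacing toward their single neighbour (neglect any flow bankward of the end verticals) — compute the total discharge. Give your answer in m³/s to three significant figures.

w_1 = (1.7 − 0.0)/2 = 0.85 m; q_1 = 0.53 × 0.35 × 0.85 = 0.1577 m³/s
w_2 = (2.7 − 0.0)/2 = 1.35 m; q_2 = 0.84 × 1.04 × 1.35 = 1.179 m³/s
w_3 = (11.0 − 1.7)/2 = 4.65 m; q_3 = 0.84 × 1.05 × 4.65 = 4.101 m³/s
w_4 = (11.0 − 2.7)/2 = 4.15 m; q_4 = 0.66 × 0.38 × 4.15 = 1.041 m³/s
Q = Σ qᵢ = 6.479 m³/s

6.48 m³/s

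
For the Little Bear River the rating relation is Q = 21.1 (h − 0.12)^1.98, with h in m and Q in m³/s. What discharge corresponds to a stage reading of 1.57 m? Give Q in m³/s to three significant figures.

44.0 m³/s

Q = 21.1 × (1.57 − 0.12)^1.98 = 21.1 × 1.45^1.98 = 44.03 m³/s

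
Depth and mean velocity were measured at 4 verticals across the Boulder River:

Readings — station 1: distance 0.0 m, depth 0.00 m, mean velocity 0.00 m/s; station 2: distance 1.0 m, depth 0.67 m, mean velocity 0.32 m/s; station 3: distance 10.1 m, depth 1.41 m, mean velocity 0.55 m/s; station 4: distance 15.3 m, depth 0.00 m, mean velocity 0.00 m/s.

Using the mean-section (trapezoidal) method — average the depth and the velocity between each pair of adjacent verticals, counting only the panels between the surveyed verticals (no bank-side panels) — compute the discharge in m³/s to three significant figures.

5.18 m³/s

Panel 1-2: Δb = 1 m, d̄ = (0.00+0.67)/2 = 0.335, v̄ = (0.00+0.32)/2 = 0.16 → q = 1×0.335×0.16 = 0.05360 m³/s
Panel 2-3: Δb = 9.1 m, d̄ = (0.67+1.41)/2 = 1.04, v̄ = (0.32+0.55)/2 = 0.435 → q = 9.1×1.04×0.435 = 4.117 m³/s
Panel 3-4: Δb = 5.2 m, d̄ = (1.41+0.00)/2 = 0.705, v̄ = (0.55+0.00)/2 = 0.275 → q = 5.2×0.705×0.275 = 1.008 m³/s
Q = Σ q = 5.179 m³/s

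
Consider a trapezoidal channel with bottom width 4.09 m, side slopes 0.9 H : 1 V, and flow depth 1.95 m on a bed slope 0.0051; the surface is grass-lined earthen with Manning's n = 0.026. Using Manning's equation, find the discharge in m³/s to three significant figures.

35.8 m³/s

A = (b + z·y)·y = (4.09 + 0.9×1.95)×1.95 = 11.40 m²
P = b + 2y√(1+z²) = 4.09 + 2×1.95×√(1+0.9²) = 9.337 m
R = A/P = 11.40/9.337 = 1.221 m
Q = (1/n)·A·R^(2/3)·S^(1/2) = (1/0.026) × 11.40 × 1.221^(2/3) × 0.0051^(1/2) = 35.76 m³/s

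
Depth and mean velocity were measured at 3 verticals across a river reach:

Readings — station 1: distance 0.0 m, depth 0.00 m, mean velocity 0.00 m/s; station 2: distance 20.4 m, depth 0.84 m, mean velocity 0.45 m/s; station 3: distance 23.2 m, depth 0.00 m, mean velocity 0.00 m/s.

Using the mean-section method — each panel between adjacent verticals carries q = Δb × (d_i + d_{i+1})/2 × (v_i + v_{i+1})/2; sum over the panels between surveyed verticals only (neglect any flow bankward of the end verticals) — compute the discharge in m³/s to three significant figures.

Panel 1-2: Δb = 20.4 m, d̄ = (0.00+0.84)/2 = 0.42, v̄ = (0.00+0.45)/2 = 0.225 → q = 20.4×0.42×0.225 = 1.928 m³/s
Panel 2-3: Δb = 2.8 m, d̄ = (0.84+0.00)/2 = 0.42, v̄ = (0.45+0.00)/2 = 0.225 → q = 2.8×0.42×0.225 = 0.2646 m³/s
Q = Σ q = 2.192 m³/s

2.19 m³/s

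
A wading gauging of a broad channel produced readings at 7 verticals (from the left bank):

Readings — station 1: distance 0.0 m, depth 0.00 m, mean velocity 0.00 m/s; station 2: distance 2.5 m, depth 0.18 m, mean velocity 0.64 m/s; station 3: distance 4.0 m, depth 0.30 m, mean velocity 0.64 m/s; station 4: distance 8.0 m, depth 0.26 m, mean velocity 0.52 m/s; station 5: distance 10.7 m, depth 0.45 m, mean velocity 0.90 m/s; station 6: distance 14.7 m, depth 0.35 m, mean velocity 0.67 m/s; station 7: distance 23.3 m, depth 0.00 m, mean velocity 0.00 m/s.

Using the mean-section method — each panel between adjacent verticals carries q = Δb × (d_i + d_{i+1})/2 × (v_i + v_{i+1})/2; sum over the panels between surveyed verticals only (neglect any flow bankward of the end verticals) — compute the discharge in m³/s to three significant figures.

Panel 1-2: Δb = 2.5 m, d̄ = (0.00+0.18)/2 = 0.09, v̄ = (0.00+0.64)/2 = 0.32 → q = 2.5×0.09×0.32 = 0.07200 m³/s
Panel 2-3: Δb = 1.5 m, d̄ = (0.18+0.30)/2 = 0.24, v̄ = (0.64+0.64)/2 = 0.64 → q = 1.5×0.24×0.64 = 0.2304 m³/s
Panel 3-4: Δb = 4 m, d̄ = (0.30+0.26)/2 = 0.28, v̄ = (0.64+0.52)/2 = 0.58 → q = 4×0.28×0.58 = 0.6496 m³/s
Panel 4-5: Δb = 2.7 m, d̄ = (0.26+0.45)/2 = 0.355, v̄ = (0.52+0.90)/2 = 0.71 → q = 2.7×0.355×0.71 = 0.6805 m³/s
Panel 5-6: Δb = 4 m, d̄ = (0.45+0.35)/2 = 0.4, v̄ = (0.90+0.67)/2 = 0.785 → q = 4×0.4×0.785 = 1.256 m³/s
Panel 6-7: Δb = 8.6 m, d̄ = (0.35+0.00)/2 = 0.175, v̄ = (0.67+0.00)/2 = 0.335 → q = 8.6×0.175×0.335 = 0.5042 m³/s
Q = Σ q = 3.393 m³/s

3.39 m³/s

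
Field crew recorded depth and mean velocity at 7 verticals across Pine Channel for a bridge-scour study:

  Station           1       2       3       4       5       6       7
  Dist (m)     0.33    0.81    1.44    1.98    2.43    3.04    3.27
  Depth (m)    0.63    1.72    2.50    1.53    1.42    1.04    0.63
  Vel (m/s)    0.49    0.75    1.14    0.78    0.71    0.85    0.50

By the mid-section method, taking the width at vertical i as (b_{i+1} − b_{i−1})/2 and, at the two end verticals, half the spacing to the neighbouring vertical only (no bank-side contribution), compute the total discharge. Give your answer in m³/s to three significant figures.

3.99 m³/s

w_1 = (0.81 − 0.33)/2 = 0.24 m; q_1 = 0.49 × 0.63 × 0.24 = 0.07409 m³/s
w_2 = (1.44 − 0.33)/2 = 0.555 m; q_2 = 0.75 × 1.72 × 0.555 = 0.7160 m³/s
w_3 = (1.98 − 0.81)/2 = 0.585 m; q_3 = 1.14 × 2.50 × 0.585 = 1.667 m³/s
w_4 = (2.43 − 1.44)/2 = 0.495 m; q_4 = 0.78 × 1.53 × 0.495 = 0.5907 m³/s
w_5 = (3.04 − 1.98)/2 = 0.53 m; q_5 = 0.71 × 1.42 × 0.53 = 0.5343 m³/s
w_6 = (3.27 − 2.43)/2 = 0.42 m; q_6 = 0.85 × 1.04 × 0.42 = 0.3713 m³/s
w_7 = (3.27 − 3.04)/2 = 0.115 m; q_7 = 0.50 × 0.63 × 0.115 = 0.03623 m³/s
Q = Σ qᵢ = 3.990 m³/s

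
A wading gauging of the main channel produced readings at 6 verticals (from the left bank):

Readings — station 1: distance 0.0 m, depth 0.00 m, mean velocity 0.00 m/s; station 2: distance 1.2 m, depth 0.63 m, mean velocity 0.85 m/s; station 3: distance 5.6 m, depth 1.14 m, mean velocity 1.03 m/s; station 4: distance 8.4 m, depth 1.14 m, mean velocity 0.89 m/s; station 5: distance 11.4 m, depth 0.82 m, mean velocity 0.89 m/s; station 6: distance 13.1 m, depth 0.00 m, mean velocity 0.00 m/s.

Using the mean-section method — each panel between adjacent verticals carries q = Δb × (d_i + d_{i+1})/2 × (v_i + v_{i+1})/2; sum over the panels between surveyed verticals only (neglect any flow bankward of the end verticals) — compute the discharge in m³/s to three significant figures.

9.81 m³/s

Panel 1-2: Δb = 1.2 m, d̄ = (0.00+0.63)/2 = 0.315, v̄ = (0.00+0.85)/2 = 0.425 → q = 1.2×0.315×0.425 = 0.1607 m³/s
Panel 2-3: Δb = 4.4 m, d̄ = (0.63+1.14)/2 = 0.885, v̄ = (0.85+1.03)/2 = 0.94 → q = 4.4×0.885×0.94 = 3.660 m³/s
Panel 3-4: Δb = 2.8 m, d̄ = (1.14+1.14)/2 = 1.14, v̄ = (1.03+0.89)/2 = 0.96 → q = 2.8×1.14×0.96 = 3.064 m³/s
Panel 4-5: Δb = 3 m, d̄ = (1.14+0.82)/2 = 0.98, v̄ = (0.89+0.89)/2 = 0.89 → q = 3×0.98×0.89 = 2.617 m³/s
Panel 5-6: Δb = 1.7 m, d̄ = (0.82+0.00)/2 = 0.41, v̄ = (0.89+0.00)/2 = 0.445 → q = 1.7×0.41×0.445 = 0.3102 m³/s
Q = Σ q = 9.812 m³/s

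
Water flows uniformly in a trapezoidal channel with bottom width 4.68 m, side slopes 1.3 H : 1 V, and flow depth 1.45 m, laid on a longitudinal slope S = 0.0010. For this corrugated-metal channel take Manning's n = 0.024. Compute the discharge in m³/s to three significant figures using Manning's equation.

A = (b + z·y)·y = (4.68 + 1.3×1.45)×1.45 = 9.519 m²
P = b + 2y√(1+z²) = 4.68 + 2×1.45×√(1+1.3²) = 9.436 m
R = A/P = 9.519/9.436 = 1.009 m
Q = (1/n)·A·R^(2/3)·S^(1/2) = (1/0.024) × 9.519 × 1.009^(2/3) × 0.0010^(1/2) = 12.62 m³/s

12.6 m³/s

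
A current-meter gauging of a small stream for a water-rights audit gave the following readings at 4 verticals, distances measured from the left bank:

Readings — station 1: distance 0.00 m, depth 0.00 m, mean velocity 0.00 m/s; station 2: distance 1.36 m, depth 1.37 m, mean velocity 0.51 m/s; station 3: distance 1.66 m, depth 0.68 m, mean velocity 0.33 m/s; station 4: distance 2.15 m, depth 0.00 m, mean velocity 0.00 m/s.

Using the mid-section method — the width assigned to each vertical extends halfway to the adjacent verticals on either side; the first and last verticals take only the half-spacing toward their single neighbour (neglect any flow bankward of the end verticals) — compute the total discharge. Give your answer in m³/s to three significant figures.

w_2 = (1.66 − 0.00)/2 = 0.83 m; q_2 = 0.51 × 1.37 × 0.83 = 0.5799 m³/s
w_3 = (2.15 − 1.36)/2 = 0.395 m; q_3 = 0.33 × 0.68 × 0.395 = 0.08864 m³/s
Stations 1, 4 contribute zero (depth or velocity is 0).
Q = Σ qᵢ = 0.6686 m³/s

0.669 m³/s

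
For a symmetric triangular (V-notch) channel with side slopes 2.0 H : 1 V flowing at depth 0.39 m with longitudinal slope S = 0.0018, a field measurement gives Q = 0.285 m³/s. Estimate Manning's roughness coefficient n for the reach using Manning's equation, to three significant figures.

0.0141

A = z·y² = 2.0×0.39² = 0.3042 m²
P = 2y√(1+z²) = 2×0.39×√(1+2.0²) = 1.744 m
R = A/P = 0.3042/1.744 = 0.1744 m
n = (1/Q)·A·R^(2/3)·S^(1/2) = (1/0.285) × 0.3042 × 0.3122 × 0.04243 = 0.01414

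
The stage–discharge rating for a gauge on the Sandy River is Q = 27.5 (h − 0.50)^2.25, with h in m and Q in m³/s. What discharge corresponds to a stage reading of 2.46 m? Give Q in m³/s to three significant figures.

Q = 27.5 × (2.46 − 0.50)^2.25 = 27.5 × 1.96^2.25 = 125.0 m³/s

125 m³/s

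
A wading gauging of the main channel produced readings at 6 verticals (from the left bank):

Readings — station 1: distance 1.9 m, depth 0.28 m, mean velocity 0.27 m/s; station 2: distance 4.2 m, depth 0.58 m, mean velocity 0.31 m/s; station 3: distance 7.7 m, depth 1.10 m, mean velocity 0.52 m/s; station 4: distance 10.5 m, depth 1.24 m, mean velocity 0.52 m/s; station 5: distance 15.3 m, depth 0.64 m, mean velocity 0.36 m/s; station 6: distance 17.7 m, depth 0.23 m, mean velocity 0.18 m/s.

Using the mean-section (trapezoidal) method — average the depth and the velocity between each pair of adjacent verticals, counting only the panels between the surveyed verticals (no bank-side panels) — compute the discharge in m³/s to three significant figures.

Panel 1-2: Δb = 2.3 m, d̄ = (0.28+0.58)/2 = 0.43, v̄ = (0.27+0.31)/2 = 0.29 → q = 2.3×0.43×0.29 = 0.2868 m³/s
Panel 2-3: Δb = 3.5 m, d̄ = (0.58+1.10)/2 = 0.84, v̄ = (0.31+0.52)/2 = 0.415 → q = 3.5×0.84×0.415 = 1.220 m³/s
Panel 3-4: Δb = 2.8 m, d̄ = (1.10+1.24)/2 = 1.17, v̄ = (0.52+0.52)/2 = 0.52 → q = 2.8×1.17×0.52 = 1.704 m³/s
Panel 4-5: Δb = 4.8 m, d̄ = (1.24+0.64)/2 = 0.94, v̄ = (0.52+0.36)/2 = 0.44 → q = 4.8×0.94×0.44 = 1.985 m³/s
Panel 5-6: Δb = 2.4 m, d̄ = (0.64+0.23)/2 = 0.435, v̄ = (0.36+0.18)/2 = 0.27 → q = 2.4×0.435×0.27 = 0.2819 m³/s
Q = Σ q = 5.478 m³/s

5.48 m³/s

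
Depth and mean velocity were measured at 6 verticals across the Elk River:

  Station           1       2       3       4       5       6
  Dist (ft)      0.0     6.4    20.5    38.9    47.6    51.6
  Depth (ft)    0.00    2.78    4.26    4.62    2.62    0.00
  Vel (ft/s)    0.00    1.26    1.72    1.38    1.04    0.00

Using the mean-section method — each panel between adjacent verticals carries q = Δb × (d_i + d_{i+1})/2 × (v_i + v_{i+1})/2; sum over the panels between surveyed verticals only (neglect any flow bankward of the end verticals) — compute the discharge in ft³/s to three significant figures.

247 ft³/s

Panel 1-2: Δb = 6.4 ft, d̄ = (0.00+2.78)/2 = 1.39, v̄ = (0.00+1.26)/2 = 0.63 → q = 6.4×1.39×0.63 = 5.604 ft³/s
Panel 2-3: Δb = 14.1 ft, d̄ = (2.78+4.26)/2 = 3.52, v̄ = (1.26+1.72)/2 = 1.49 → q = 14.1×3.52×1.49 = 73.95 ft³/s
Panel 3-4: Δb = 18.4 ft, d̄ = (4.26+4.62)/2 = 4.44, v̄ = (1.72+1.38)/2 = 1.55 → q = 18.4×4.44×1.55 = 126.6 ft³/s
Panel 4-5: Δb = 8.7 ft, d̄ = (4.62+2.62)/2 = 3.62, v̄ = (1.38+1.04)/2 = 1.21 → q = 8.7×3.62×1.21 = 38.11 ft³/s
Panel 5-6: Δb = 4 ft, d̄ = (2.62+0.00)/2 = 1.31, v̄ = (1.04+0.00)/2 = 0.52 → q = 4×1.31×0.52 = 2.725 ft³/s
Q = Σ q = 247.0 ft³/s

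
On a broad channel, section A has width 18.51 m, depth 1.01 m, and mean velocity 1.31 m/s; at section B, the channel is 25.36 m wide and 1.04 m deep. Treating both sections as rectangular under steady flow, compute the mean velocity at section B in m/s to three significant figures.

0.929 m/s

Q = A₁V₁ = (18.51×1.01) × 1.31 = 24.49 m³/s
A₂ = 25.36 × 1.04 = 26.37 m²
V₂ = Q/A₂ = 24.49/26.37 = 0.9286 m/s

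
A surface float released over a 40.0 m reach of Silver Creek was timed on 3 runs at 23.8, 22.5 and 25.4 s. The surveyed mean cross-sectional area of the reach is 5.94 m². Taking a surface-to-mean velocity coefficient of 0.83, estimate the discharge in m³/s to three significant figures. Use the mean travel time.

8.25 m³/s

t̄ = (23.8 + 22.5 + 25.4) / 3 = 23.9 s
v_surface = L / t̄ = 40.0 / 23.9 = 1.674 m/s
v_mean = 0.83 × 1.674 = 1.389 m/s
Q = A × v_mean = 5.94 × 1.389 = 8.251 m³/s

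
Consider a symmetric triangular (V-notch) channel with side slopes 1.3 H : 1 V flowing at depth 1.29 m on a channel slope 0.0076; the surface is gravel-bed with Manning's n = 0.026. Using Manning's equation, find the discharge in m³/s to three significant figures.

A = z·y² = 1.3×1.29² = 2.163 m²
P = 2y√(1+z²) = 2×1.29×√(1+1.3²) = 4.232 m
R = A/P = 2.163/4.232 = 0.5112 m
Q = (1/n)·A·R^(2/3)·S^(1/2) = (1/0.026) × 2.163 × 0.5112^(2/3) × 0.0076^(1/2) = 4.638 m³/s

4.64 m³/s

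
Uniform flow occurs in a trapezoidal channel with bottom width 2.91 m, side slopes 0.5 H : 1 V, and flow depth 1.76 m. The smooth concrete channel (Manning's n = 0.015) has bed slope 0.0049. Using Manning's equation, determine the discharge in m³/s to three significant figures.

A = (b + z·y)·y = (2.91 + 0.5×1.76)×1.76 = 6.670 m²
P = b + 2y√(1+z²) = 2.91 + 2×1.76×√(1+0.5²) = 6.845 m
R = A/P = 6.670/6.845 = 0.9744 m
Q = (1/n)·A·R^(2/3)·S^(1/2) = (1/0.015) × 6.670 × 0.9744^(2/3) × 0.0049^(1/2) = 30.60 m³/s

30.6 m³/s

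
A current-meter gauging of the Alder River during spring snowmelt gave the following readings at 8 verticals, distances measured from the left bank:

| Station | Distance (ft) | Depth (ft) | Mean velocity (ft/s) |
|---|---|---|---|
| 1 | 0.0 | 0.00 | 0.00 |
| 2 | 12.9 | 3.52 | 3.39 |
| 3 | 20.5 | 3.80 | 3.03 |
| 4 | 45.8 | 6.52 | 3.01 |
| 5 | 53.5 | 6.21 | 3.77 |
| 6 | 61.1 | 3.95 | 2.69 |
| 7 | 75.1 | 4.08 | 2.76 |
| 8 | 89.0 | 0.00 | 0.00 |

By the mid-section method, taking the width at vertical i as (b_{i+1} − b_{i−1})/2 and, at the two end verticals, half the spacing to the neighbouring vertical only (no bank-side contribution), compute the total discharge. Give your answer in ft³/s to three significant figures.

w_2 = (20.5 − 0.0)/2 = 10.25 ft; q_2 = 3.39 × 3.52 × 10.25 = 122.3 ft³/s
w_3 = (45.8 − 12.9)/2 = 16.45 ft; q_3 = 3.03 × 3.80 × 16.45 = 189.4 ft³/s
w_4 = (53.5 − 20.5)/2 = 16.5 ft; q_4 = 3.01 × 6.52 × 16.5 = 323.8 ft³/s
w_5 = (61.1 − 45.8)/2 = 7.65 ft; q_5 = 3.77 × 6.21 × 7.65 = 179.1 ft³/s
w_6 = (75.1 − 53.5)/2 = 10.8 ft; q_6 = 2.69 × 3.95 × 10.8 = 114.8 ft³/s
w_7 = (89.0 − 61.1)/2 = 13.95 ft; q_7 = 2.76 × 4.08 × 13.95 = 157.1 ft³/s
Stations 1, 8 contribute zero (depth or velocity is 0).
Q = Σ qᵢ = 1086 ft³/s

1090 ft³/s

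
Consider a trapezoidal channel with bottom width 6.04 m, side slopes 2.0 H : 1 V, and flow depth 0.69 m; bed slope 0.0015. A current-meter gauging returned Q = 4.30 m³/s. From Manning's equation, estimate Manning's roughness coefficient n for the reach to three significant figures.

A = (b + z·y)·y = (6.04 + 2.0×0.69)×0.69 = 5.120 m²
P = b + 2y√(1+z²) = 6.04 + 2×0.69×√(1+2.0²) = 9.126 m
R = A/P = 5.120/9.126 = 0.5610 m
n = (1/Q)·A·R^(2/3)·S^(1/2) = (1/4.30) × 5.120 × 0.6802 × 0.03873 = 0.03137

0.0314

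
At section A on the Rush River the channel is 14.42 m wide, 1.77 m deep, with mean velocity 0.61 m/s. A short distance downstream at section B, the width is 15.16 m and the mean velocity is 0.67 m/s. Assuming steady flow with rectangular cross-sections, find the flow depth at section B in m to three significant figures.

1.53 m

Q = A₁V₁ = (14.42×1.77) × 0.61 = 15.57 m³/s
d₂ = Q/(b₂ V₂) = 15.57/(15.16×0.67) = 1.533 m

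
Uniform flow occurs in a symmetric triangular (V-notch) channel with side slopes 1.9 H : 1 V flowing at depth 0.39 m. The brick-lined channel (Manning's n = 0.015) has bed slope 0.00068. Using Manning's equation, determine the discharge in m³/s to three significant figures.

0.156 m³/s

A = z·y² = 1.9×0.39² = 0.2890 m²
P = 2y√(1+z²) = 2×0.39×√(1+1.9²) = 1.675 m
R = A/P = 0.2890/1.675 = 0.1726 m
Q = (1/n)·A·R^(2/3)·S^(1/2) = (1/0.015) × 0.2890 × 0.1726^(2/3) × 0.00068^(1/2) = 0.1557 m³/s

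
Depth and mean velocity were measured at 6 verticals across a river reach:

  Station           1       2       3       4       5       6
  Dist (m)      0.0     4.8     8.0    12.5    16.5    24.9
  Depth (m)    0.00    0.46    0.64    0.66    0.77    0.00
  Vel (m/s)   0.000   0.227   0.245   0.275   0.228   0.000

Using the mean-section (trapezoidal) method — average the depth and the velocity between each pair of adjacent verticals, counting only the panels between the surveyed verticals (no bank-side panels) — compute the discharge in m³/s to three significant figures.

Panel 1-2: Δb = 4.8 m, d̄ = (0.00+0.46)/2 = 0.23, v̄ = (0.000+0.227)/2 = 0.1135 → q = 4.8×0.23×0.1135 = 0.1253 m³/s
Panel 2-3: Δb = 3.2 m, d̄ = (0.46+0.64)/2 = 0.55, v̄ = (0.227+0.245)/2 = 0.236 → q = 3.2×0.55×0.236 = 0.4154 m³/s
Panel 3-4: Δb = 4.5 m, d̄ = (0.64+0.66)/2 = 0.65, v̄ = (0.245+0.275)/2 = 0.26 → q = 4.5×0.65×0.26 = 0.7605 m³/s
Panel 4-5: Δb = 4 m, d̄ = (0.66+0.77)/2 = 0.715, v̄ = (0.275+0.228)/2 = 0.2515 → q = 4×0.715×0.2515 = 0.7193 m³/s
Panel 5-6: Δb = 8.4 m, d̄ = (0.77+0.00)/2 = 0.385, v̄ = (0.228+0.000)/2 = 0.114 → q = 8.4×0.385×0.114 = 0.3687 m³/s
Q = Σ q = 2.389 m³/s

2.39 m³/s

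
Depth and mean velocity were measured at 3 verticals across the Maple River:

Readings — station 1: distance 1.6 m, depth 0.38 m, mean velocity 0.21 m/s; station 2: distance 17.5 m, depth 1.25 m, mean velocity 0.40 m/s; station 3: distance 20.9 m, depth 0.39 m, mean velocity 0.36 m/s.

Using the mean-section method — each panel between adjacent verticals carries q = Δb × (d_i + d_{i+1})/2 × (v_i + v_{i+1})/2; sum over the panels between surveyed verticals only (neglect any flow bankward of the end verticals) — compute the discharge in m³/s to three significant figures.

5.01 m³/s

Panel 1-2: Δb = 15.9 m, d̄ = (0.38+1.25)/2 = 0.815, v̄ = (0.21+0.40)/2 = 0.305 → q = 15.9×0.815×0.305 = 3.952 m³/s
Panel 2-3: Δb = 3.4 m, d̄ = (1.25+0.39)/2 = 0.82, v̄ = (0.40+0.36)/2 = 0.38 → q = 3.4×0.82×0.38 = 1.059 m³/s
Q = Σ q = 5.012 m³/s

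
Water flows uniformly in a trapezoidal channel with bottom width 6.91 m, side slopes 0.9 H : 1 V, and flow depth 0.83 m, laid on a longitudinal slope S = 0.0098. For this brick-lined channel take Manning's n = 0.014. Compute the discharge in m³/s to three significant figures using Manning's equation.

35.3 m³/s

A = (b + z·y)·y = (6.91 + 0.9×0.83)×0.83 = 6.355 m²
P = b + 2y√(1+z²) = 6.91 + 2×0.83×√(1+0.9²) = 9.143 m
R = A/P = 6.355/9.143 = 0.6951 m
Q = (1/n)·A·R^(2/3)·S^(1/2) = (1/0.014) × 6.355 × 0.6951^(2/3) × 0.0098^(1/2) = 35.26 m³/s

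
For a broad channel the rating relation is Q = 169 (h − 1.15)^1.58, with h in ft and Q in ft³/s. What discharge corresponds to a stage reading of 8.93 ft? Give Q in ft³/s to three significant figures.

Q = 169 × (8.93 − 1.15)^1.58 = 169 × 7.78^1.58 = 4321 ft³/s

4320 ft³/s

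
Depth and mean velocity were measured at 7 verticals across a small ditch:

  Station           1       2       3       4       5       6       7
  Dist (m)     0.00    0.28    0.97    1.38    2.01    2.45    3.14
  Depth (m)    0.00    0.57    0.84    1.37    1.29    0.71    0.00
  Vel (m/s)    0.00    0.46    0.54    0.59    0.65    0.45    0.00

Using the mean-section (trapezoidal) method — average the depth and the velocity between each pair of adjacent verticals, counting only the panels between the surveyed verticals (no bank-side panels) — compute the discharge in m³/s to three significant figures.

1.33 m³/s

Panel 1-2: Δb = 0.28 m, d̄ = (0.00+0.57)/2 = 0.285, v̄ = (0.00+0.46)/2 = 0.23 → q = 0.28×0.285×0.23 = 0.01835 m³/s
Panel 2-3: Δb = 0.69 m, d̄ = (0.57+0.84)/2 = 0.705, v̄ = (0.46+0.54)/2 = 0.5 → q = 0.69×0.705×0.5 = 0.2432 m³/s
Panel 3-4: Δb = 0.41 m, d̄ = (0.84+1.37)/2 = 1.105, v̄ = (0.54+0.59)/2 = 0.565 → q = 0.41×1.105×0.565 = 0.2560 m³/s
Panel 4-5: Δb = 0.63 m, d̄ = (1.37+1.29)/2 = 1.33, v̄ = (0.59+0.65)/2 = 0.62 → q = 0.63×1.33×0.62 = 0.5195 m³/s
Panel 5-6: Δb = 0.44 m, d̄ = (1.29+0.71)/2 = 1, v̄ = (0.65+0.45)/2 = 0.55 → q = 0.44×1×0.55 = 0.2420 m³/s
Panel 6-7: Δb = 0.69 m, d̄ = (0.71+0.00)/2 = 0.355, v̄ = (0.45+0.00)/2 = 0.225 → q = 0.69×0.355×0.225 = 0.05511 m³/s
Q = Σ q = 1.334 m³/s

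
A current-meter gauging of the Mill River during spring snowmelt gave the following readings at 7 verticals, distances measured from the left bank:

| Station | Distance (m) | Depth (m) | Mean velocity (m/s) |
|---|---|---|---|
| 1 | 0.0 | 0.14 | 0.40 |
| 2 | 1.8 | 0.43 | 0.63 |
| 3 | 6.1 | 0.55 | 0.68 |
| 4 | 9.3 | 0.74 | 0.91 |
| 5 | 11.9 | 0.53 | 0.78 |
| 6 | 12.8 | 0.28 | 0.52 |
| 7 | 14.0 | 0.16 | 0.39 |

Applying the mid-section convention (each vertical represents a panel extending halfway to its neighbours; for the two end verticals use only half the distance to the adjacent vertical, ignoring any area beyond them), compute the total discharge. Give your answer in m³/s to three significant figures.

w_1 = (1.8 − 0.0)/2 = 0.9 m; q_1 = 0.40 × 0.14 × 0.9 = 0.05040 m³/s
w_2 = (6.1 − 0.0)/2 = 3.05 m; q_2 = 0.63 × 0.43 × 3.05 = 0.8262 m³/s
w_3 = (9.3 − 1.8)/2 = 3.75 m; q_3 = 0.68 × 0.55 × 3.75 = 1.403 m³/s
w_4 = (11.9 − 6.1)/2 = 2.9 m; q_4 = 0.91 × 0.74 × 2.9 = 1.953 m³/s
w_5 = (12.8 − 9.3)/2 = 1.75 m; q_5 = 0.78 × 0.53 × 1.75 = 0.7235 m³/s
w_6 = (14.0 − 11.9)/2 = 1.05 m; q_6 = 0.52 × 0.28 × 1.05 = 0.1529 m³/s
w_7 = (14.0 − 12.8)/2 = 0.6 m; q_7 = 0.39 × 0.16 × 0.6 = 0.03744 m³/s
Q = Σ qᵢ = 5.146 m³/s

5.15 m³/s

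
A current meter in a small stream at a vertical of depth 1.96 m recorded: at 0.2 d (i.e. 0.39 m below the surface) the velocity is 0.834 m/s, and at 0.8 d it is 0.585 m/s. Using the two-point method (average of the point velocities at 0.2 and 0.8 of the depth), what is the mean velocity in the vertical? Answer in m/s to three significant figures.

0.710 m/s

v̄ = (0.834 + 0.585) / 2 = 0.7095 m/s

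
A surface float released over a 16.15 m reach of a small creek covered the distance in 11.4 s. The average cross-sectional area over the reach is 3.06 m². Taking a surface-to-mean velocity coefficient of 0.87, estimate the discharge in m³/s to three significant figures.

3.77 m³/s

v_surface = L / t̄ = 16.15 / 11.4 = 1.417 m/s
v_mean = 0.87 × 1.417 = 1.233 m/s
Q = A × v_mean = 3.06 × 1.233 = 3.771 m³/s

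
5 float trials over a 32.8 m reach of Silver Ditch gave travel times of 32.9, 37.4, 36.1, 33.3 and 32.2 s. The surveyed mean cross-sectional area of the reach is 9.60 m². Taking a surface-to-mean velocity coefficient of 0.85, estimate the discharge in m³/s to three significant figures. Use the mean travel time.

t̄ = (32.9 + 37.4 + 36.1 + 33.3 + 32.2) / 5 = 34.38 s
v_surface = L / t̄ = 32.8 / 34.38 = 0.9540 m/s
v_mean = 0.85 × 0.9540 = 0.8109 m/s
Q = A × v_mean = 9.60 × 0.8109 = 7.785 m³/s

7.78 m³/s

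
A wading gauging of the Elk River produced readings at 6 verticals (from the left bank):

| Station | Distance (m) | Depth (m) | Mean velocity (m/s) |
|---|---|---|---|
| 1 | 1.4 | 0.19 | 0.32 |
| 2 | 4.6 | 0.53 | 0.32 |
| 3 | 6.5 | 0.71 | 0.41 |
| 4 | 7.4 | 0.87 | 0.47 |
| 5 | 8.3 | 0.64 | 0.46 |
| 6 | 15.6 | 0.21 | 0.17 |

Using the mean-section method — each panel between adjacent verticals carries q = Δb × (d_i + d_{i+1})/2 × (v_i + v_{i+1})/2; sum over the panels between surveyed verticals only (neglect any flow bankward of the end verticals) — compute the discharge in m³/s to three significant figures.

2.40 m³/s

Panel 1-2: Δb = 3.2 m, d̄ = (0.19+0.53)/2 = 0.36, v̄ = (0.32+0.32)/2 = 0.32 → q = 3.2×0.36×0.32 = 0.3686 m³/s
Panel 2-3: Δb = 1.9 m, d̄ = (0.53+0.71)/2 = 0.62, v̄ = (0.32+0.41)/2 = 0.365 → q = 1.9×0.62×0.365 = 0.4300 m³/s
Panel 3-4: Δb = 0.9 m, d̄ = (0.71+0.87)/2 = 0.79, v̄ = (0.41+0.47)/2 = 0.44 → q = 0.9×0.79×0.44 = 0.3128 m³/s
Panel 4-5: Δb = 0.9 m, d̄ = (0.87+0.64)/2 = 0.755, v̄ = (0.47+0.46)/2 = 0.465 → q = 0.9×0.755×0.465 = 0.3160 m³/s
Panel 5-6: Δb = 7.3 m, d̄ = (0.64+0.21)/2 = 0.425, v̄ = (0.46+0.17)/2 = 0.315 → q = 7.3×0.425×0.315 = 0.9773 m³/s
Q = Σ q = 2.405 m³/s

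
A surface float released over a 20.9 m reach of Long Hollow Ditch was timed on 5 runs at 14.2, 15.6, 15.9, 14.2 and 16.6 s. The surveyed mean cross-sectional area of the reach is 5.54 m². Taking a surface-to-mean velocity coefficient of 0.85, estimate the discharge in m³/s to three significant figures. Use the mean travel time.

t̄ = (14.2 + 15.6 + 15.9 + 14.2 + 16.6) / 5 = 15.3 s
v_surface = L / t̄ = 20.9 / 15.3 = 1.366 m/s
v_mean = 0.85 × 1.366 = 1.161 m/s
Q = A × v_mean = 5.54 × 1.161 = 6.433 m³/s

6.43 m³/s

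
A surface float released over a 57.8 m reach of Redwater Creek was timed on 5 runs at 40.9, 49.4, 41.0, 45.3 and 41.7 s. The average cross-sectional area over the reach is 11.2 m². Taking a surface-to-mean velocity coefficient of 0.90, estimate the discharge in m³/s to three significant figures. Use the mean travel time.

t̄ = (40.9 + 49.4 + 41.0 + 45.3 + 41.7) / 5 = 43.66 s
v_surface = L / t̄ = 57.8 / 43.66 = 1.324 m/s
v_mean = 0.90 × 1.324 = 1.191 m/s
Q = A × v_mean = 11.2 × 1.191 = 13.34 m³/s

13.3 m³/s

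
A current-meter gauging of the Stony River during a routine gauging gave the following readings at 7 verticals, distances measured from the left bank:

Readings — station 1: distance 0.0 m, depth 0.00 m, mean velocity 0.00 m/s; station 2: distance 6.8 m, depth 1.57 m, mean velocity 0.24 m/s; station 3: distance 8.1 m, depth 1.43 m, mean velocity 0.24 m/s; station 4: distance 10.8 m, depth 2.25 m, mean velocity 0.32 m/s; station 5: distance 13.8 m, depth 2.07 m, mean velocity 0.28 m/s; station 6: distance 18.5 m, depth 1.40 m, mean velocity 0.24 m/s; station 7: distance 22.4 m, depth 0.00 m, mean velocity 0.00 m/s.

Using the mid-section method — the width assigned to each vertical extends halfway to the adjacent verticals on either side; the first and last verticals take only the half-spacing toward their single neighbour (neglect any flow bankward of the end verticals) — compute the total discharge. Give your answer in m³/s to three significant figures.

7.94 m³/s

w_2 = (8.1 − 0.0)/2 = 4.05 m; q_2 = 0.24 × 1.57 × 4.05 = 1.526 m³/s
w_3 = (10.8 − 6.8)/2 = 2 m; q_3 = 0.24 × 1.43 × 2 = 0.6864 m³/s
w_4 = (13.8 − 8.1)/2 = 2.85 m; q_4 = 0.32 × 2.25 × 2.85 = 2.052 m³/s
w_5 = (18.5 − 10.8)/2 = 3.85 m; q_5 = 0.28 × 2.07 × 3.85 = 2.231 m³/s
w_6 = (22.4 − 13.8)/2 = 4.3 m; q_6 = 0.24 × 1.40 × 4.3 = 1.445 m³/s
Stations 1, 7 contribute zero (depth or velocity is 0).
Q = Σ qᵢ = 7.941 m³/s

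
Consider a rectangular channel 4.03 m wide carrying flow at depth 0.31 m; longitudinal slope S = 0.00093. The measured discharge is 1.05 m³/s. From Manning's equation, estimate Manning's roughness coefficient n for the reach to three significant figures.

A = b·y = 4.03 × 0.31 = 1.249 m²
P = b + 2y = 4.03 + 2×0.31 = 4.650 m
R = A/P = 1.249/4.650 = 0.2687 m
n = (1/Q)·A·R^(2/3)·S^(1/2) = (1/1.05) × 1.249 × 0.4164 × 0.03050 = 0.01511

0.0151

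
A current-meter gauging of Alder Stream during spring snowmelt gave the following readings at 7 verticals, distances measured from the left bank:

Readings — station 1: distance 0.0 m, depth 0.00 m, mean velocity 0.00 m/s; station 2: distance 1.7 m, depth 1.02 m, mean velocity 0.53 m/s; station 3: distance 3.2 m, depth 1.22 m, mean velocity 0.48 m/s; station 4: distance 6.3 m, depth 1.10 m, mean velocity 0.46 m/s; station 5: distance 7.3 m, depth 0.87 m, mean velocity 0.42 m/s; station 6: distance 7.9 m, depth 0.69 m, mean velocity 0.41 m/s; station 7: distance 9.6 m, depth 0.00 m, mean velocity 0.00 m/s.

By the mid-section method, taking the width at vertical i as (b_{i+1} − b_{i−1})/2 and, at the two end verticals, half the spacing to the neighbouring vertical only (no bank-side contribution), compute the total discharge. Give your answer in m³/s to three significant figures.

w_2 = (3.2 − 0.0)/2 = 1.6 m; q_2 = 0.53 × 1.02 × 1.6 = 0.8650 m³/s
w_3 = (6.3 − 1.7)/2 = 2.3 m; q_3 = 0.48 × 1.22 × 2.3 = 1.347 m³/s
w_4 = (7.3 − 3.2)/2 = 2.05 m; q_4 = 0.46 × 1.10 × 2.05 = 1.037 m³/s
w_5 = (7.9 − 6.3)/2 = 0.8 m; q_5 = 0.42 × 0.87 × 0.8 = 0.2923 m³/s
w_6 = (9.6 − 7.3)/2 = 1.15 m; q_6 = 0.41 × 0.69 × 1.15 = 0.3253 m³/s
Stations 1, 7 contribute zero (depth or velocity is 0).
Q = Σ qᵢ = 3.867 m³/s

3.87 m³/s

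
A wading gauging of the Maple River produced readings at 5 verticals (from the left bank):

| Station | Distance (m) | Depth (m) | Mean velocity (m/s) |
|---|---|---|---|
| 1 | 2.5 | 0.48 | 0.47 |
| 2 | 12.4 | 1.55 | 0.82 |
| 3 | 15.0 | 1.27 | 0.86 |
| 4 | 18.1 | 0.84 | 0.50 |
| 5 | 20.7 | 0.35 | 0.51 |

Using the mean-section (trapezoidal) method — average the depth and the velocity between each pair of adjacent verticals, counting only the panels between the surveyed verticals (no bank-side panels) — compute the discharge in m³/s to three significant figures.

Panel 1-2: Δb = 9.9 m, d̄ = (0.48+1.55)/2 = 1.015, v̄ = (0.47+0.82)/2 = 0.645 → q = 9.9×1.015×0.645 = 6.481 m³/s
Panel 2-3: Δb = 2.6 m, d̄ = (1.55+1.27)/2 = 1.41, v̄ = (0.82+0.86)/2 = 0.84 → q = 2.6×1.41×0.84 = 3.079 m³/s
Panel 3-4: Δb = 3.1 m, d̄ = (1.27+0.84)/2 = 1.055, v̄ = (0.86+0.50)/2 = 0.68 → q = 3.1×1.055×0.68 = 2.224 m³/s
Panel 4-5: Δb = 2.6 m, d̄ = (0.84+0.35)/2 = 0.595, v̄ = (0.50+0.51)/2 = 0.505 → q = 2.6×0.595×0.505 = 0.7812 m³/s
Q = Σ q = 12.57 m³/s

12.6 m³/s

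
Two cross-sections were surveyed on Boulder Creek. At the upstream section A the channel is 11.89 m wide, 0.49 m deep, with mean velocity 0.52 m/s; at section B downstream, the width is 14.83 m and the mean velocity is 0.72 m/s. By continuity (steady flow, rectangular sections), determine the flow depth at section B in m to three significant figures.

0.284 m

Q = A₁V₁ = (11.89×0.49) × 0.52 = 3.030 m³/s
d₂ = Q/(b₂ V₂) = 3.030/(14.83×0.72) = 0.2837 m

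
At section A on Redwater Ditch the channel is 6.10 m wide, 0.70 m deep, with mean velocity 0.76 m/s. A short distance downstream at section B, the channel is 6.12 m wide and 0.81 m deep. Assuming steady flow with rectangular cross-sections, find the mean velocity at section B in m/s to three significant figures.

0.655 m/s

Q = A₁V₁ = (6.10×0.70) × 0.76 = 3.245 m³/s
A₂ = 6.12 × 0.81 = 4.957 m²
V₂ = Q/A₂ = 3.245/4.957 = 0.6546 m/s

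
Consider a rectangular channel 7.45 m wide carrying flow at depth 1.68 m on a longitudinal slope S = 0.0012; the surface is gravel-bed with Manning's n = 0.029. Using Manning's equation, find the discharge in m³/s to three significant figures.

A = b·y = 7.45 × 1.68 = 12.52 m²
P = b + 2y = 7.45 + 2×1.68 = 10.81 m
R = A/P = 12.52/10.81 = 1.158 m
Q = (1/n)·A·R^(2/3)·S^(1/2) = (1/0.029) × 12.52 × 1.158^(2/3) × 0.0012^(1/2) = 16.48 m³/s

16.5 m³/s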